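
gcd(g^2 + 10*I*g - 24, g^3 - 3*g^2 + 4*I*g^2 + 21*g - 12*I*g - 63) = 1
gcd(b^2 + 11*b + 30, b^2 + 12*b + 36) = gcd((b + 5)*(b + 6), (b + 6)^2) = b + 6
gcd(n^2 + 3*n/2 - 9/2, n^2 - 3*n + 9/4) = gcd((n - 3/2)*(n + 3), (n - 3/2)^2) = n - 3/2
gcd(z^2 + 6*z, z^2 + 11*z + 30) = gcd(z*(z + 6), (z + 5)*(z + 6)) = z + 6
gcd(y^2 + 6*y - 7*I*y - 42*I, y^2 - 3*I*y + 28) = y - 7*I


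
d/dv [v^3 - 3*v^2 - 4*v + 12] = 3*v^2 - 6*v - 4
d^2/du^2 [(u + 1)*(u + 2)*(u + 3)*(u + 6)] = 12*u^2 + 72*u + 94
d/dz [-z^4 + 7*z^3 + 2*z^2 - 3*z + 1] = -4*z^3 + 21*z^2 + 4*z - 3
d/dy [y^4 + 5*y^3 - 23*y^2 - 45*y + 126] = 4*y^3 + 15*y^2 - 46*y - 45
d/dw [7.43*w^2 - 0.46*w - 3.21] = 14.86*w - 0.46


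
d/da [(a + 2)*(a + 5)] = 2*a + 7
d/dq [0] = 0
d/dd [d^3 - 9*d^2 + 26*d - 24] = 3*d^2 - 18*d + 26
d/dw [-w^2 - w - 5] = -2*w - 1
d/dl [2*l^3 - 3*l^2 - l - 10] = 6*l^2 - 6*l - 1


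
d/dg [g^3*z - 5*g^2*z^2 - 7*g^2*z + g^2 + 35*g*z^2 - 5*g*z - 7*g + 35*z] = 3*g^2*z - 10*g*z^2 - 14*g*z + 2*g + 35*z^2 - 5*z - 7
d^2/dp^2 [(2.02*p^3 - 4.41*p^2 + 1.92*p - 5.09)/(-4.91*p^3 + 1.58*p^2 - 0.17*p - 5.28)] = (181.29193*p^6 - 267.608748*p^5 + 2168.223594*p^4 - 2270.224312*p^3 + 908.900178*p^2 - 1233.937092*p + 334.554106)/(118.370771*p^9 - 114.272394*p^8 + 49.067103*p^7 + 370.015036*p^6 - 244.068243*p^5 + 65.849286*p^4 + 402.144497*p^3 - 131.68584*p^2 + 14.217984*p + 147.197952)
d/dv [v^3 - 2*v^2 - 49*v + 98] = 3*v^2 - 4*v - 49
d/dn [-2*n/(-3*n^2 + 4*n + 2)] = 2*(-3*n^2 - 2)/(9*n^4 - 24*n^3 + 4*n^2 + 16*n + 4)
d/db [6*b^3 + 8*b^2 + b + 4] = 18*b^2 + 16*b + 1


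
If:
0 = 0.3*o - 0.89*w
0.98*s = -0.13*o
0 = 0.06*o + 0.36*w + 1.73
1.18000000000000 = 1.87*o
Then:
No Solution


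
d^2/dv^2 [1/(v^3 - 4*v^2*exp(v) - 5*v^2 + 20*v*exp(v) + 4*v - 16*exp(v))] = 2*((2*v^2*exp(v) - 2*v*exp(v) - 3*v - 8*exp(v) + 5)*(v^3 - 4*v^2*exp(v) - 5*v^2 + 20*v*exp(v) + 4*v - 16*exp(v)) + (-4*v^2*exp(v) + 3*v^2 + 12*v*exp(v) - 10*v + 4*exp(v) + 4)^2)/(v^3 - 4*v^2*exp(v) - 5*v^2 + 20*v*exp(v) + 4*v - 16*exp(v))^3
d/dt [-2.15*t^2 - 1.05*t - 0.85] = -4.3*t - 1.05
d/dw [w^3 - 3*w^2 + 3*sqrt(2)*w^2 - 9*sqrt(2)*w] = 3*w^2 - 6*w + 6*sqrt(2)*w - 9*sqrt(2)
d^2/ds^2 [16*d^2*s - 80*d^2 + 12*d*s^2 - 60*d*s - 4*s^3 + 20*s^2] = 24*d - 24*s + 40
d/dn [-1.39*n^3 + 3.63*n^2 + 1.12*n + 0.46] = -4.17*n^2 + 7.26*n + 1.12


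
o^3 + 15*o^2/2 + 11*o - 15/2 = (o - 1/2)*(o + 3)*(o + 5)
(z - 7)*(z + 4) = z^2 - 3*z - 28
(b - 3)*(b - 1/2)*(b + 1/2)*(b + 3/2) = b^4 - 3*b^3/2 - 19*b^2/4 + 3*b/8 + 9/8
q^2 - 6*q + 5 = (q - 5)*(q - 1)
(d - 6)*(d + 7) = d^2 + d - 42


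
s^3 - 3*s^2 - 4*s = s*(s - 4)*(s + 1)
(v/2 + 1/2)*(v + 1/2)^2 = v^3/2 + v^2 + 5*v/8 + 1/8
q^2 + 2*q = q*(q + 2)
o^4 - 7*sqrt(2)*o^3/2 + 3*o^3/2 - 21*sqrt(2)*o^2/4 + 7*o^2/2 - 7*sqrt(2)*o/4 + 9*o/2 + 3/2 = (o + 1/2)*(o + 1)*(o - 3*sqrt(2))*(o - sqrt(2)/2)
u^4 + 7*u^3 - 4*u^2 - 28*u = u*(u - 2)*(u + 2)*(u + 7)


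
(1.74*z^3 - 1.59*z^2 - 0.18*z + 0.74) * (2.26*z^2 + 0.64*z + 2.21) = 3.9324*z^5 - 2.4798*z^4 + 2.421*z^3 - 1.9567*z^2 + 0.0758*z + 1.6354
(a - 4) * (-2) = 8 - 2*a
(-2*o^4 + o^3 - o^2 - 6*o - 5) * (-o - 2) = 2*o^5 + 3*o^4 - o^3 + 8*o^2 + 17*o + 10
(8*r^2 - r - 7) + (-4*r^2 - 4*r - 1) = 4*r^2 - 5*r - 8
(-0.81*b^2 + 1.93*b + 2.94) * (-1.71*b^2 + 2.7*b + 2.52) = 1.3851*b^4 - 5.4873*b^3 - 1.8576*b^2 + 12.8016*b + 7.4088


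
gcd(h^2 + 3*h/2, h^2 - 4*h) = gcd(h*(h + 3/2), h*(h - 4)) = h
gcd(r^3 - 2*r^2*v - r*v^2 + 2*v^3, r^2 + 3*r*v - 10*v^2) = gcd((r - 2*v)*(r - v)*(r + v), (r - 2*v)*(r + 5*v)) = r - 2*v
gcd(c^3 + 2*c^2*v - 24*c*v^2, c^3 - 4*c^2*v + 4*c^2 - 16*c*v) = -c^2 + 4*c*v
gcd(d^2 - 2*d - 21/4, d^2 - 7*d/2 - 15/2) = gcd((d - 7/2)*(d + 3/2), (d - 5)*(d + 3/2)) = d + 3/2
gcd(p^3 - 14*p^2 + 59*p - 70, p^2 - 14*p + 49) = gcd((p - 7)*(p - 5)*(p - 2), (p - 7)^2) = p - 7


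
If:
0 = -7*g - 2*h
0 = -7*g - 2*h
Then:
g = -2*h/7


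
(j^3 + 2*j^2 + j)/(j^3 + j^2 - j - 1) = j/(j - 1)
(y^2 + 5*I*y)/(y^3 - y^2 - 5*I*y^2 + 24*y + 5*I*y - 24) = y*(y + 5*I)/(y^3 - y^2*(1 + 5*I) + y*(24 + 5*I) - 24)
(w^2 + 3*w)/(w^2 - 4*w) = (w + 3)/(w - 4)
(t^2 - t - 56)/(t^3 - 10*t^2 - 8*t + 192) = (t + 7)/(t^2 - 2*t - 24)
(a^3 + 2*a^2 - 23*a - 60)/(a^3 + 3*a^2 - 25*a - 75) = (a + 4)/(a + 5)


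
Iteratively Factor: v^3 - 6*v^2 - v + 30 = (v + 2)*(v^2 - 8*v + 15) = (v - 3)*(v + 2)*(v - 5)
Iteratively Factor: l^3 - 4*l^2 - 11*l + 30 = (l - 2)*(l^2 - 2*l - 15) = (l - 5)*(l - 2)*(l + 3)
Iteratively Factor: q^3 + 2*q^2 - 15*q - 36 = (q - 4)*(q^2 + 6*q + 9) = (q - 4)*(q + 3)*(q + 3)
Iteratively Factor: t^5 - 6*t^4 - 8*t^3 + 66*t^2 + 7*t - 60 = (t + 3)*(t^4 - 9*t^3 + 19*t^2 + 9*t - 20) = (t - 1)*(t + 3)*(t^3 - 8*t^2 + 11*t + 20) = (t - 5)*(t - 1)*(t + 3)*(t^2 - 3*t - 4) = (t - 5)*(t - 4)*(t - 1)*(t + 3)*(t + 1)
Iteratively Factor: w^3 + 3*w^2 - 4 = (w - 1)*(w^2 + 4*w + 4) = (w - 1)*(w + 2)*(w + 2)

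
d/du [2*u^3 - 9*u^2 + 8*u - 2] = 6*u^2 - 18*u + 8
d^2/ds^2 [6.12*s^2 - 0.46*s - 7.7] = 12.2400000000000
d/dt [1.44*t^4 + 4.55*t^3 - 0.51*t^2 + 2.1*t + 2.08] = 5.76*t^3 + 13.65*t^2 - 1.02*t + 2.1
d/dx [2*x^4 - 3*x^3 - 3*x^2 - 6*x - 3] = 8*x^3 - 9*x^2 - 6*x - 6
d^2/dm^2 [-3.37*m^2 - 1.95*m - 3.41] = -6.74000000000000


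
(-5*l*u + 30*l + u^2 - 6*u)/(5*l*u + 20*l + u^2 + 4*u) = (-5*l*u + 30*l + u^2 - 6*u)/(5*l*u + 20*l + u^2 + 4*u)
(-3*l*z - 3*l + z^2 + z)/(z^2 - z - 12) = (3*l*z + 3*l - z^2 - z)/(-z^2 + z + 12)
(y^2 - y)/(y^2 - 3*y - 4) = y*(1 - y)/(-y^2 + 3*y + 4)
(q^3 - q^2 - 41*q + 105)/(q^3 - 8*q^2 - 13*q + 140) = (q^2 + 4*q - 21)/(q^2 - 3*q - 28)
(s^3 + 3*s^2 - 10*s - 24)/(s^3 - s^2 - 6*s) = (s + 4)/s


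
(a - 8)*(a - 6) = a^2 - 14*a + 48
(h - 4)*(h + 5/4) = h^2 - 11*h/4 - 5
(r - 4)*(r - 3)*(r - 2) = r^3 - 9*r^2 + 26*r - 24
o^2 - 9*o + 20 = (o - 5)*(o - 4)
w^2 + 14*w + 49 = (w + 7)^2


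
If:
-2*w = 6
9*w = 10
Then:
No Solution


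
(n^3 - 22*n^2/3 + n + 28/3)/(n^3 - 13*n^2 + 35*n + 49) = (n - 4/3)/(n - 7)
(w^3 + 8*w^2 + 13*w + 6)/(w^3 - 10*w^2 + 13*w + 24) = (w^2 + 7*w + 6)/(w^2 - 11*w + 24)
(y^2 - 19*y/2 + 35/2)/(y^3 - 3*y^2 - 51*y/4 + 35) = 2*(y - 7)/(2*y^2 - y - 28)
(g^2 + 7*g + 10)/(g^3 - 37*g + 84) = (g^2 + 7*g + 10)/(g^3 - 37*g + 84)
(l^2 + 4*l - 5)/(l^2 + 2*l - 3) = (l + 5)/(l + 3)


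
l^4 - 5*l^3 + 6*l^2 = l^2*(l - 3)*(l - 2)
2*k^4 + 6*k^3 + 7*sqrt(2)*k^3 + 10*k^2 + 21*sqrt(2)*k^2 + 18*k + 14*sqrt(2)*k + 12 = (k + 2)*(k + 3*sqrt(2))*(sqrt(2)*k + 1)*(sqrt(2)*k + sqrt(2))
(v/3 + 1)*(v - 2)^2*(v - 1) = v^4/3 - 2*v^3/3 - 7*v^2/3 + 20*v/3 - 4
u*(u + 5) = u^2 + 5*u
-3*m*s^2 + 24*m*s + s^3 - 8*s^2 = s*(-3*m + s)*(s - 8)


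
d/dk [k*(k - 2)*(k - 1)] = 3*k^2 - 6*k + 2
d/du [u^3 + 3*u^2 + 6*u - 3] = 3*u^2 + 6*u + 6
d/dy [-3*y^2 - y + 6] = -6*y - 1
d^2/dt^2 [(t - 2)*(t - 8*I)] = 2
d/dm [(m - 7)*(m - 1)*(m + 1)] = 3*m^2 - 14*m - 1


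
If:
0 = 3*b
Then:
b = 0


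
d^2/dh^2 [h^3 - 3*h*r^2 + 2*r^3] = 6*h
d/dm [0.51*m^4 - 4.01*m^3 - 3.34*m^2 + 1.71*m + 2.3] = 2.04*m^3 - 12.03*m^2 - 6.68*m + 1.71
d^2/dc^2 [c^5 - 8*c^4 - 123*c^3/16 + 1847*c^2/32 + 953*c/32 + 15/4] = 20*c^3 - 96*c^2 - 369*c/8 + 1847/16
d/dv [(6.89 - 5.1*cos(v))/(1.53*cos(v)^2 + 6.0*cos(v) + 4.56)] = (-7.803*cos(v)^2 + 21.0834*cos(v) + 64.596)*sin(v)/(2.3409*cos(v)^4 + 18.36*cos(v)^3 + 49.9536*cos(v)^2 + 54.72*cos(v) + 20.7936)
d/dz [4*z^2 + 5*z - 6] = 8*z + 5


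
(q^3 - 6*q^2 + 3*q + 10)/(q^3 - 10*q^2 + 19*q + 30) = (q - 2)/(q - 6)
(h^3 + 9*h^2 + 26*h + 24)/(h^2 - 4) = (h^2 + 7*h + 12)/(h - 2)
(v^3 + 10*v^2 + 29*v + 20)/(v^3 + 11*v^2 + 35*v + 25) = (v + 4)/(v + 5)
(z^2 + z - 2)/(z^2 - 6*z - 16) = (z - 1)/(z - 8)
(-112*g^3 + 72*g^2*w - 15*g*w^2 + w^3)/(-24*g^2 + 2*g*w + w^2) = (28*g^2 - 11*g*w + w^2)/(6*g + w)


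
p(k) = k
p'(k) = 1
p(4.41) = 4.41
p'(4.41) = 1.00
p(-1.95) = -1.95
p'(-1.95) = 1.00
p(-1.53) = -1.53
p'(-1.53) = 1.00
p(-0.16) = -0.16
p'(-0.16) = 1.00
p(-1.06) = -1.06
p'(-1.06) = 1.00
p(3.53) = 3.53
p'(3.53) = 1.00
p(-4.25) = -4.25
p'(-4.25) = 1.00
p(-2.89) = -2.89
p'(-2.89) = 1.00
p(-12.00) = -12.00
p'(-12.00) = 1.00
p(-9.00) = -9.00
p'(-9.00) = 1.00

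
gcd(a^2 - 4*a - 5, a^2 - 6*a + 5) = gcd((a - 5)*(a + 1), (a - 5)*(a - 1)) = a - 5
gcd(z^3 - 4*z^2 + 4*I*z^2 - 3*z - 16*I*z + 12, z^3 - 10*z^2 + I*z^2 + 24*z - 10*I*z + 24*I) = z^2 + z*(-4 + I) - 4*I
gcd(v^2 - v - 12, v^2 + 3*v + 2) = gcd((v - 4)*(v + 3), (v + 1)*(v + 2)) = 1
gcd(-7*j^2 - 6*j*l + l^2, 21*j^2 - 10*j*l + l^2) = 7*j - l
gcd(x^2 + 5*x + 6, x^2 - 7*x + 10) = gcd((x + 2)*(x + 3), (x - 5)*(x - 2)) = 1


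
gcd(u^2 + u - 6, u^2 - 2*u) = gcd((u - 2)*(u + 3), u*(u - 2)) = u - 2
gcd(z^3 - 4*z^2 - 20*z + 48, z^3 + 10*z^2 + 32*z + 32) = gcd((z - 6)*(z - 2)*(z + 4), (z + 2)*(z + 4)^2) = z + 4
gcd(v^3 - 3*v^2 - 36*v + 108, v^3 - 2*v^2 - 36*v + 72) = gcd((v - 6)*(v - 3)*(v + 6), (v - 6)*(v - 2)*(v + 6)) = v^2 - 36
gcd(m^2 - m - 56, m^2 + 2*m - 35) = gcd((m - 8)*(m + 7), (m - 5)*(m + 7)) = m + 7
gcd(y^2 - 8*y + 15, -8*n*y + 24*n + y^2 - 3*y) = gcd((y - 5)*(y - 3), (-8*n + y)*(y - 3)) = y - 3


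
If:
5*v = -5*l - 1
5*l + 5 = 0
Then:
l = -1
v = 4/5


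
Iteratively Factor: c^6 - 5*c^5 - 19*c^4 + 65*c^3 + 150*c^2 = (c - 5)*(c^5 - 19*c^3 - 30*c^2) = c*(c - 5)*(c^4 - 19*c^2 - 30*c) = c*(c - 5)*(c + 3)*(c^3 - 3*c^2 - 10*c) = c*(c - 5)*(c + 2)*(c + 3)*(c^2 - 5*c) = c*(c - 5)^2*(c + 2)*(c + 3)*(c)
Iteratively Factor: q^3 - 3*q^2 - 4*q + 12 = (q + 2)*(q^2 - 5*q + 6) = (q - 2)*(q + 2)*(q - 3)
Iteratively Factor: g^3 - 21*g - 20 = (g - 5)*(g^2 + 5*g + 4) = (g - 5)*(g + 1)*(g + 4)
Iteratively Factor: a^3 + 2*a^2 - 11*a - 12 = (a + 4)*(a^2 - 2*a - 3) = (a + 1)*(a + 4)*(a - 3)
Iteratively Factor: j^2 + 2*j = (j)*(j + 2)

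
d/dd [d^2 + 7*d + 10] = 2*d + 7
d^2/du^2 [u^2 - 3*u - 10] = 2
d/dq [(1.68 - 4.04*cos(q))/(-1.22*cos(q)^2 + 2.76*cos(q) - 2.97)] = (4.9288*cos(q)^2 - 4.0992*cos(q) - 7.362)*sin(q)/(1.4884*cos(q)^4 - 6.7344*cos(q)^3 + 14.8644*cos(q)^2 - 16.3944*cos(q) + 8.8209)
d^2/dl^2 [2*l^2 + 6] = 4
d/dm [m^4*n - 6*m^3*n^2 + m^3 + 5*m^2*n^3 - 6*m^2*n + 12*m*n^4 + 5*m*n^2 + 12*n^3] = 4*m^3*n - 18*m^2*n^2 + 3*m^2 + 10*m*n^3 - 12*m*n + 12*n^4 + 5*n^2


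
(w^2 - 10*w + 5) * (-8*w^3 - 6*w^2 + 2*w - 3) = -8*w^5 + 74*w^4 + 22*w^3 - 53*w^2 + 40*w - 15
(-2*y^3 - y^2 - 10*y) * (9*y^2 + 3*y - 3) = -18*y^5 - 15*y^4 - 87*y^3 - 27*y^2 + 30*y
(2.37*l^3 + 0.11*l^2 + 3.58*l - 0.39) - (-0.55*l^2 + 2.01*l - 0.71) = 2.37*l^3 + 0.66*l^2 + 1.57*l + 0.32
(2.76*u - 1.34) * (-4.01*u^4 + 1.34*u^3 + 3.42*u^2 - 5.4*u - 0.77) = -11.0676*u^5 + 9.0718*u^4 + 7.6436*u^3 - 19.4868*u^2 + 5.1108*u + 1.0318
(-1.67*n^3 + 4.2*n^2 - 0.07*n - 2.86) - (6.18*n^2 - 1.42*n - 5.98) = -1.67*n^3 - 1.98*n^2 + 1.35*n + 3.12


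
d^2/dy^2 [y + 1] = 0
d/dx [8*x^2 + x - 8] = 16*x + 1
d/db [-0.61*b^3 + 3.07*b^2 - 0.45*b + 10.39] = -1.83*b^2 + 6.14*b - 0.45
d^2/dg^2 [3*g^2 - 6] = 6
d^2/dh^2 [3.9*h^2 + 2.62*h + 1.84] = 7.80000000000000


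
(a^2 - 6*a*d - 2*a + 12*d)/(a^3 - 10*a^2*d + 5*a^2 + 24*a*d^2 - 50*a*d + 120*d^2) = (a - 2)/(a^2 - 4*a*d + 5*a - 20*d)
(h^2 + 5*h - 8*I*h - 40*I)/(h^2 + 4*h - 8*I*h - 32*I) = (h + 5)/(h + 4)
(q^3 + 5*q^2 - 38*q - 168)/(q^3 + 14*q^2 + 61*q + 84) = (q - 6)/(q + 3)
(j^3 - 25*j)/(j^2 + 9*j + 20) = j*(j - 5)/(j + 4)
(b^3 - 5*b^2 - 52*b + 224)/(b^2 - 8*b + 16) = (b^2 - b - 56)/(b - 4)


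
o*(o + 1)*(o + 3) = o^3 + 4*o^2 + 3*o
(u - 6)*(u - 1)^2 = u^3 - 8*u^2 + 13*u - 6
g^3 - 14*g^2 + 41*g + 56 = (g - 8)*(g - 7)*(g + 1)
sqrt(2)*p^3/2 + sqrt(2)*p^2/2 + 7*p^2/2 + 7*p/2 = p*(p + 7*sqrt(2)/2)*(sqrt(2)*p/2 + sqrt(2)/2)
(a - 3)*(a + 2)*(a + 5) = a^3 + 4*a^2 - 11*a - 30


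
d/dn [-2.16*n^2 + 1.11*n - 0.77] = 1.11 - 4.32*n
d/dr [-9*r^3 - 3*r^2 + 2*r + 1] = -27*r^2 - 6*r + 2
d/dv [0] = 0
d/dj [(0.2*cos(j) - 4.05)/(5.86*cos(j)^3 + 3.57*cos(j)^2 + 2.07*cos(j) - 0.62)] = (2.344*cos(j)^3 - 70.485*cos(j)^2 - 28.917*cos(j) - 8.2595)*sin(j)/(34.3396*cos(j)^6 + 41.8404*cos(j)^5 + 37.0053*cos(j)^4 + 7.5134*cos(j)^3 - 0.141900000000001*cos(j)^2 - 2.5668*cos(j) + 0.3844)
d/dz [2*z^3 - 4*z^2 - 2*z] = 6*z^2 - 8*z - 2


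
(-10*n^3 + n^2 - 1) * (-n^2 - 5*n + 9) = 10*n^5 + 49*n^4 - 95*n^3 + 10*n^2 + 5*n - 9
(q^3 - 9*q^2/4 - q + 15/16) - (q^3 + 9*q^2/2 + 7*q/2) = -27*q^2/4 - 9*q/2 + 15/16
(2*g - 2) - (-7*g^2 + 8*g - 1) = 7*g^2 - 6*g - 1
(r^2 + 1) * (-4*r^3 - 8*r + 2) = -4*r^5 - 12*r^3 + 2*r^2 - 8*r + 2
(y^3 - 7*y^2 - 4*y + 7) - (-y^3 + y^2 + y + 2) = 2*y^3 - 8*y^2 - 5*y + 5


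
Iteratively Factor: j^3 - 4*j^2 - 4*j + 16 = (j - 4)*(j^2 - 4) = (j - 4)*(j + 2)*(j - 2)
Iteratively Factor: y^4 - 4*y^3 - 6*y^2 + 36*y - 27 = (y - 3)*(y^3 - y^2 - 9*y + 9) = (y - 3)^2*(y^2 + 2*y - 3) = (y - 3)^2*(y + 3)*(y - 1)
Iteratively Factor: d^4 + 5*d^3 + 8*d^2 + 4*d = (d)*(d^3 + 5*d^2 + 8*d + 4) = d*(d + 2)*(d^2 + 3*d + 2) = d*(d + 2)^2*(d + 1)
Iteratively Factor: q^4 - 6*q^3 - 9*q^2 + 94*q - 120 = (q - 5)*(q^3 - q^2 - 14*q + 24) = (q - 5)*(q - 3)*(q^2 + 2*q - 8) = (q - 5)*(q - 3)*(q - 2)*(q + 4)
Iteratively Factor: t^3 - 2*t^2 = (t)*(t^2 - 2*t) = t*(t - 2)*(t)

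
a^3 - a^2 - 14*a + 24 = (a - 3)*(a - 2)*(a + 4)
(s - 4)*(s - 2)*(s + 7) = s^3 + s^2 - 34*s + 56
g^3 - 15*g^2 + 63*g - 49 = (g - 7)^2*(g - 1)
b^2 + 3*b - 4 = (b - 1)*(b + 4)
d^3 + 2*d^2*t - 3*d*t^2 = d*(d - t)*(d + 3*t)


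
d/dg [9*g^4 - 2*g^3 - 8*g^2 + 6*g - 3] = 36*g^3 - 6*g^2 - 16*g + 6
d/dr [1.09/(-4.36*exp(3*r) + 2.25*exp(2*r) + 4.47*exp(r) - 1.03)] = (14.2572*exp(2*r) - 4.905*exp(r) - 4.8723)*exp(r)/(4.36*exp(3*r) - 2.25*exp(2*r) - 4.47*exp(r) + 1.03)^2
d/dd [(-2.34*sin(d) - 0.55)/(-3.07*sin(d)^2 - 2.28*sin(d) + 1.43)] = (-3.377*sin(d) + 3.5919*cos(2*d) - 8.1921)*cos(d)/(3.07*sin(d)^2 + 2.28*sin(d) - 1.43)^2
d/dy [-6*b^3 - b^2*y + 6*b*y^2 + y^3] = -b^2 + 12*b*y + 3*y^2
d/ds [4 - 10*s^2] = -20*s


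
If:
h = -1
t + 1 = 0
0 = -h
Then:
No Solution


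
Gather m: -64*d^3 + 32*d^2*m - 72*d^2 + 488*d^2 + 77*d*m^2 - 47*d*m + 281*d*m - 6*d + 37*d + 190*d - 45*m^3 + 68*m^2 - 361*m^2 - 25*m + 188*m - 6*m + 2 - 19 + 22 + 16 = -64*d^3 + 416*d^2 + 221*d - 45*m^3 + m^2*(77*d - 293) + m*(32*d^2 + 234*d + 157) + 21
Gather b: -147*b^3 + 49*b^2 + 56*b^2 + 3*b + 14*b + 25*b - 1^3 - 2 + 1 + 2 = -147*b^3 + 105*b^2 + 42*b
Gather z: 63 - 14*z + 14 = 77 - 14*z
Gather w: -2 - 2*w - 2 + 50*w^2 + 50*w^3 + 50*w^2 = 50*w^3 + 100*w^2 - 2*w - 4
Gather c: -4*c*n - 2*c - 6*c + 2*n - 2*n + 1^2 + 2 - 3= c*(-4*n - 8)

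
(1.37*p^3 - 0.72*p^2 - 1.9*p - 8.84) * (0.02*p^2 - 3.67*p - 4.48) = 0.0274*p^5 - 5.0423*p^4 - 3.5332*p^3 + 10.0218*p^2 + 40.9548*p + 39.6032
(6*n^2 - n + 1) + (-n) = 6*n^2 - 2*n + 1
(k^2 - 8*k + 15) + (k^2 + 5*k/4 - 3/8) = 2*k^2 - 27*k/4 + 117/8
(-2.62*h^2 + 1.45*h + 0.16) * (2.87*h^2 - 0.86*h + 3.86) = -7.5194*h^4 + 6.4147*h^3 - 10.901*h^2 + 5.4594*h + 0.6176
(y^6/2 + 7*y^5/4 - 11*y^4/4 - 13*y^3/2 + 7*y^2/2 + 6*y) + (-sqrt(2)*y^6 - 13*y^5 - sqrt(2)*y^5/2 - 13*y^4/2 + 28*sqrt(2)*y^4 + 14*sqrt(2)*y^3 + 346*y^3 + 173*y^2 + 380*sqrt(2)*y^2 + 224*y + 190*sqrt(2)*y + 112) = -sqrt(2)*y^6 + y^6/2 - 45*y^5/4 - sqrt(2)*y^5/2 - 37*y^4/4 + 28*sqrt(2)*y^4 + 14*sqrt(2)*y^3 + 679*y^3/2 + 353*y^2/2 + 380*sqrt(2)*y^2 + 230*y + 190*sqrt(2)*y + 112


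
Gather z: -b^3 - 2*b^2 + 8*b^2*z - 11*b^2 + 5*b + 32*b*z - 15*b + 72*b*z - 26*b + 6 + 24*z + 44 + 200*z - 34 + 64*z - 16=-b^3 - 13*b^2 - 36*b + z*(8*b^2 + 104*b + 288)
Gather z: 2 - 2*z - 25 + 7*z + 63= 5*z + 40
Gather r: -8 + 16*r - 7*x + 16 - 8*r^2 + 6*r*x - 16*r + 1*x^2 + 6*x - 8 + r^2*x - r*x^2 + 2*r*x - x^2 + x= r^2*(x - 8) + r*(-x^2 + 8*x)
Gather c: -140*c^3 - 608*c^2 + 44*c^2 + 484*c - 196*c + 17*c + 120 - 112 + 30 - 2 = -140*c^3 - 564*c^2 + 305*c + 36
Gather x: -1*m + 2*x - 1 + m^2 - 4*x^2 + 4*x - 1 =m^2 - m - 4*x^2 + 6*x - 2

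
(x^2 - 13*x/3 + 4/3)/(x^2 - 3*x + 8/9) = 3*(x - 4)/(3*x - 8)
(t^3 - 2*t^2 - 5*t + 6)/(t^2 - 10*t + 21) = (t^2 + t - 2)/(t - 7)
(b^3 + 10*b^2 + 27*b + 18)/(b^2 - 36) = (b^2 + 4*b + 3)/(b - 6)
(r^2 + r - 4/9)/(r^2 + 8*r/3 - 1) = (r + 4/3)/(r + 3)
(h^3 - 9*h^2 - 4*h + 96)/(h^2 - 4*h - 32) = (h^2 - h - 12)/(h + 4)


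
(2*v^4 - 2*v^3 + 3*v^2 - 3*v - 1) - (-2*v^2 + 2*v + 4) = 2*v^4 - 2*v^3 + 5*v^2 - 5*v - 5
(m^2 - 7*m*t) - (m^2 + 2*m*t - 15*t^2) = -9*m*t + 15*t^2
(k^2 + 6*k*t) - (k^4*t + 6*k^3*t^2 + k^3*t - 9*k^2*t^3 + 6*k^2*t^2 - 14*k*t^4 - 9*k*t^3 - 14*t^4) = -k^4*t - 6*k^3*t^2 - k^3*t + 9*k^2*t^3 - 6*k^2*t^2 + k^2 + 14*k*t^4 + 9*k*t^3 + 6*k*t + 14*t^4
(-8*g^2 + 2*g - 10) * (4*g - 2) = -32*g^3 + 24*g^2 - 44*g + 20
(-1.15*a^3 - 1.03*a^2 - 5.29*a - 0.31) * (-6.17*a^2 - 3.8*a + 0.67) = 7.0955*a^5 + 10.7251*a^4 + 35.7828*a^3 + 21.3246*a^2 - 2.3663*a - 0.2077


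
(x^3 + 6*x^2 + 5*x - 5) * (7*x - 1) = 7*x^4 + 41*x^3 + 29*x^2 - 40*x + 5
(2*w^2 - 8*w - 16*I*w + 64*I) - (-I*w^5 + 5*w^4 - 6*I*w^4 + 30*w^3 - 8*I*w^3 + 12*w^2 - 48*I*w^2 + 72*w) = I*w^5 - 5*w^4 + 6*I*w^4 - 30*w^3 + 8*I*w^3 - 10*w^2 + 48*I*w^2 - 80*w - 16*I*w + 64*I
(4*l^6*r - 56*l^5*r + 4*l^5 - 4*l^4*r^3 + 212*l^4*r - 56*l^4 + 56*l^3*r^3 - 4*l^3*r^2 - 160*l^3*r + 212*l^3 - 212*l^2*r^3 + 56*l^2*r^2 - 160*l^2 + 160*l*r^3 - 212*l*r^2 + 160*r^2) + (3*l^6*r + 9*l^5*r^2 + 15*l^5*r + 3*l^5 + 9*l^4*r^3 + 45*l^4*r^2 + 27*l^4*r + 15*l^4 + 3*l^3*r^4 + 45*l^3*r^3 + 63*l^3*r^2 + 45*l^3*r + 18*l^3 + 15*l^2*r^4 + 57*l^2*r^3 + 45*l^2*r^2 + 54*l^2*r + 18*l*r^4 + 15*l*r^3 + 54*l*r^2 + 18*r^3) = 7*l^6*r + 9*l^5*r^2 - 41*l^5*r + 7*l^5 + 5*l^4*r^3 + 45*l^4*r^2 + 239*l^4*r - 41*l^4 + 3*l^3*r^4 + 101*l^3*r^3 + 59*l^3*r^2 - 115*l^3*r + 230*l^3 + 15*l^2*r^4 - 155*l^2*r^3 + 101*l^2*r^2 + 54*l^2*r - 160*l^2 + 18*l*r^4 + 175*l*r^3 - 158*l*r^2 + 18*r^3 + 160*r^2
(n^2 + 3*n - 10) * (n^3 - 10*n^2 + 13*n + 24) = n^5 - 7*n^4 - 27*n^3 + 163*n^2 - 58*n - 240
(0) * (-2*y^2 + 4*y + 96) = 0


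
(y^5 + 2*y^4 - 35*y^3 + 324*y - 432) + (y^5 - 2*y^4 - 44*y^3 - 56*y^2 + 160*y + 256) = 2*y^5 - 79*y^3 - 56*y^2 + 484*y - 176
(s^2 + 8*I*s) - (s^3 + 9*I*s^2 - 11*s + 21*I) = -s^3 + s^2 - 9*I*s^2 + 11*s + 8*I*s - 21*I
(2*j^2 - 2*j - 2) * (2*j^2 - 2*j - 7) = 4*j^4 - 8*j^3 - 14*j^2 + 18*j + 14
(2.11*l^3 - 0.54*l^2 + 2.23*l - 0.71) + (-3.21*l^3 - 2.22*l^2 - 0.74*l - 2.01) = -1.1*l^3 - 2.76*l^2 + 1.49*l - 2.72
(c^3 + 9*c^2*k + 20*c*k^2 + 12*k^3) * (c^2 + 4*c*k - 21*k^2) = c^5 + 13*c^4*k + 35*c^3*k^2 - 97*c^2*k^3 - 372*c*k^4 - 252*k^5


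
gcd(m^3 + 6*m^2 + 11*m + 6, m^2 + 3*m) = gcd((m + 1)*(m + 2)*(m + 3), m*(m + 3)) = m + 3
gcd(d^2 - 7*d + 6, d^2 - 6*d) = d - 6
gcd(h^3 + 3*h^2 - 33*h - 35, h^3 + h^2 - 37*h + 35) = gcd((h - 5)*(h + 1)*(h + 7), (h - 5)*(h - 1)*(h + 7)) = h^2 + 2*h - 35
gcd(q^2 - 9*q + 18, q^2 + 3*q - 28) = 1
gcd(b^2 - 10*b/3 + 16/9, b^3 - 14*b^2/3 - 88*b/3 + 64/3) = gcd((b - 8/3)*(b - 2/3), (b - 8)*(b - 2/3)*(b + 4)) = b - 2/3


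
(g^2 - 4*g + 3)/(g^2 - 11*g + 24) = (g - 1)/(g - 8)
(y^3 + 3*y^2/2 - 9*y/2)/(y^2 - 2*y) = (2*y^2 + 3*y - 9)/(2*(y - 2))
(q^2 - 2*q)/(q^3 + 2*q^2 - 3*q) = (q - 2)/(q^2 + 2*q - 3)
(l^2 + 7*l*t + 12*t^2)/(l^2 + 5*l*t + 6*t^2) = (l + 4*t)/(l + 2*t)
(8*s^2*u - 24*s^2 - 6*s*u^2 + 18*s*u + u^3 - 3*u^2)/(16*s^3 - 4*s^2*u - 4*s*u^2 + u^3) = (u - 3)/(2*s + u)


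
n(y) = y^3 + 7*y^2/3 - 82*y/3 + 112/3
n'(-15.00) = 577.67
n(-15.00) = -2402.67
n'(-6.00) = 52.67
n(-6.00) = 69.33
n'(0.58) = -23.62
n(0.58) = 22.46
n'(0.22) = -26.16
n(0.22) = 31.44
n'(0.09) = -26.89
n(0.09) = 34.89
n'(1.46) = -14.13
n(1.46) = 5.51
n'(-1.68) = -26.71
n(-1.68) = 85.10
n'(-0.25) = -28.31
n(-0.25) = 44.30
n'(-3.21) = -11.40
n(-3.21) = 116.04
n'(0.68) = -22.77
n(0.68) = 20.14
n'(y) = 3*y^2 + 14*y/3 - 82/3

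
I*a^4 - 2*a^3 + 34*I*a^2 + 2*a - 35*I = (a - 1)*(a - 5*I)*(a + 7*I)*(I*a + I)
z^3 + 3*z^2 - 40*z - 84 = (z - 6)*(z + 2)*(z + 7)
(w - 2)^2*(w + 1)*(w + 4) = w^4 + w^3 - 12*w^2 + 4*w + 16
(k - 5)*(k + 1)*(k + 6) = k^3 + 2*k^2 - 29*k - 30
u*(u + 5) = u^2 + 5*u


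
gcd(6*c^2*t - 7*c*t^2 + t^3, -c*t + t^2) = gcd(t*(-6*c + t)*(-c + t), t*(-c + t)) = -c*t + t^2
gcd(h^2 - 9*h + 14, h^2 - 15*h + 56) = h - 7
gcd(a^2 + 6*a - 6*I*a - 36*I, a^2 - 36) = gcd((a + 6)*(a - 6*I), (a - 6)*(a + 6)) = a + 6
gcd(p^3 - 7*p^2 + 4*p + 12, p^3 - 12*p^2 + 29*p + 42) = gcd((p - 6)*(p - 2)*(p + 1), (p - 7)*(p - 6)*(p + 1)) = p^2 - 5*p - 6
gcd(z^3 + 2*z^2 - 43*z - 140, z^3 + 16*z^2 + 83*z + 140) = z^2 + 9*z + 20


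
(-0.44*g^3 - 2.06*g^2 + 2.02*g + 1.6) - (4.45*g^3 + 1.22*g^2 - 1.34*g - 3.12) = -4.89*g^3 - 3.28*g^2 + 3.36*g + 4.72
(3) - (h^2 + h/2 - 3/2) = -h^2 - h/2 + 9/2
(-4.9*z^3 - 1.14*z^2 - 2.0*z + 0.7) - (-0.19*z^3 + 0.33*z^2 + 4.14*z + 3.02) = -4.71*z^3 - 1.47*z^2 - 6.14*z - 2.32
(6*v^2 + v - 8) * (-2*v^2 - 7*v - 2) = -12*v^4 - 44*v^3 - 3*v^2 + 54*v + 16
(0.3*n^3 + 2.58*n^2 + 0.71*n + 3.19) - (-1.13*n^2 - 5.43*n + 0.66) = 0.3*n^3 + 3.71*n^2 + 6.14*n + 2.53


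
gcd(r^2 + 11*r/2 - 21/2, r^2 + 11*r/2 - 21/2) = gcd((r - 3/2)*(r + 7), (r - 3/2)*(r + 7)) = r^2 + 11*r/2 - 21/2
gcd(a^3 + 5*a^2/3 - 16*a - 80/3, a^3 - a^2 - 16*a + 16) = a^2 - 16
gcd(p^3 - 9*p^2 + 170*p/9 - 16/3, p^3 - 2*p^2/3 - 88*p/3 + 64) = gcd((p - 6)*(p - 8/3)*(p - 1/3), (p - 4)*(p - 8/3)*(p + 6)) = p - 8/3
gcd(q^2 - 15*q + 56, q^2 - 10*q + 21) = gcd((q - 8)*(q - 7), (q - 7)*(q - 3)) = q - 7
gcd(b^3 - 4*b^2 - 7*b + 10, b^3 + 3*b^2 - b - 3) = b - 1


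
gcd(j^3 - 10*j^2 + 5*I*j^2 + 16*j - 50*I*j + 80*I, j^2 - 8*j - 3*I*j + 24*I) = j - 8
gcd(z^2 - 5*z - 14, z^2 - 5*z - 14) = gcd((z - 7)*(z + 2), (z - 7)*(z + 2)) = z^2 - 5*z - 14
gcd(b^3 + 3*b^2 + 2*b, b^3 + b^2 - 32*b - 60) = b + 2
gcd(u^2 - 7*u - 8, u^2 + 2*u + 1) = u + 1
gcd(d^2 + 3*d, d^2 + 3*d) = d^2 + 3*d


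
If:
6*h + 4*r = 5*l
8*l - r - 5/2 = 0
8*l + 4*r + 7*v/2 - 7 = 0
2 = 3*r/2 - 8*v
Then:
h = -4763/17376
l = 1249/2896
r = 172/181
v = -13/181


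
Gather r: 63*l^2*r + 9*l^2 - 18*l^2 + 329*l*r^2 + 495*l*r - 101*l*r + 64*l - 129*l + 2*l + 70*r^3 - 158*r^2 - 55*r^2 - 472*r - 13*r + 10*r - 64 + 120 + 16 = -9*l^2 - 63*l + 70*r^3 + r^2*(329*l - 213) + r*(63*l^2 + 394*l - 475) + 72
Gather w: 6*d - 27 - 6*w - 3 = 6*d - 6*w - 30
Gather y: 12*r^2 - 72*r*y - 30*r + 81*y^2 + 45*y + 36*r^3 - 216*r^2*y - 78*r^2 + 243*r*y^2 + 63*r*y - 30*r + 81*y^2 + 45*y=36*r^3 - 66*r^2 - 60*r + y^2*(243*r + 162) + y*(-216*r^2 - 9*r + 90)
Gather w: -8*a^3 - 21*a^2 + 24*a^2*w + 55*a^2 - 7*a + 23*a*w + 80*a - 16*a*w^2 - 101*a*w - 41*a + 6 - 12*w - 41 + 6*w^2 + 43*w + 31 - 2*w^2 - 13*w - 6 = -8*a^3 + 34*a^2 + 32*a + w^2*(4 - 16*a) + w*(24*a^2 - 78*a + 18) - 10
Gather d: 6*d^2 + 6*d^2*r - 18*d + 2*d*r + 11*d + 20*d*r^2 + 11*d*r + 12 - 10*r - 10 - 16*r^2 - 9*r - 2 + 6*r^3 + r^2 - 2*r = d^2*(6*r + 6) + d*(20*r^2 + 13*r - 7) + 6*r^3 - 15*r^2 - 21*r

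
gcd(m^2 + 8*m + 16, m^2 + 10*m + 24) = m + 4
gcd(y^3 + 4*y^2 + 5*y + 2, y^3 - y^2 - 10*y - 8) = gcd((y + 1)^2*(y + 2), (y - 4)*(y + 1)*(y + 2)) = y^2 + 3*y + 2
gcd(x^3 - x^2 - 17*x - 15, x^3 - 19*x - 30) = x^2 - 2*x - 15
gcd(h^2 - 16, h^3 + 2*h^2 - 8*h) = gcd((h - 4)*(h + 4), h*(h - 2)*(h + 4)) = h + 4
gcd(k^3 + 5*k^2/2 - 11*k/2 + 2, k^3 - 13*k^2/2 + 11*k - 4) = k - 1/2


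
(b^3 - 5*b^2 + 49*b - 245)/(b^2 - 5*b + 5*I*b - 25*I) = (b^2 + 49)/(b + 5*I)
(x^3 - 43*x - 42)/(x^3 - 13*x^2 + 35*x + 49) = (x + 6)/(x - 7)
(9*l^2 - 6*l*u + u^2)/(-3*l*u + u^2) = (-3*l + u)/u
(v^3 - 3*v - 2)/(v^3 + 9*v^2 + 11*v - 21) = (v^3 - 3*v - 2)/(v^3 + 9*v^2 + 11*v - 21)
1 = 1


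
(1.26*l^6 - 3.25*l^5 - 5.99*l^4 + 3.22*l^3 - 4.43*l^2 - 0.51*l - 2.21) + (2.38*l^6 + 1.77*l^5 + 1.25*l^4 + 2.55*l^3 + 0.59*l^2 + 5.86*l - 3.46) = 3.64*l^6 - 1.48*l^5 - 4.74*l^4 + 5.77*l^3 - 3.84*l^2 + 5.35*l - 5.67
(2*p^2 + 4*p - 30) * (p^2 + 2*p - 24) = 2*p^4 + 8*p^3 - 70*p^2 - 156*p + 720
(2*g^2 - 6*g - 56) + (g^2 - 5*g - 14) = 3*g^2 - 11*g - 70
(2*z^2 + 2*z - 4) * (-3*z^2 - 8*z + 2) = -6*z^4 - 22*z^3 + 36*z - 8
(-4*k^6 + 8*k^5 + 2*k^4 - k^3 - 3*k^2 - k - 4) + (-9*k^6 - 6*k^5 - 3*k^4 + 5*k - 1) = -13*k^6 + 2*k^5 - k^4 - k^3 - 3*k^2 + 4*k - 5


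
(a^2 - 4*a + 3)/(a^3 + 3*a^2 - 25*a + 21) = 1/(a + 7)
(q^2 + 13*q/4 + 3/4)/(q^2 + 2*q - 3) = (q + 1/4)/(q - 1)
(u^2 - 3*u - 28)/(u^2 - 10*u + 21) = (u + 4)/(u - 3)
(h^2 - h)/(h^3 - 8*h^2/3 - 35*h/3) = 3*(1 - h)/(-3*h^2 + 8*h + 35)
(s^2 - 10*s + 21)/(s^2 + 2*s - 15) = (s - 7)/(s + 5)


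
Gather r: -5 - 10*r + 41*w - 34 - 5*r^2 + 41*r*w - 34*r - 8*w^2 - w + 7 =-5*r^2 + r*(41*w - 44) - 8*w^2 + 40*w - 32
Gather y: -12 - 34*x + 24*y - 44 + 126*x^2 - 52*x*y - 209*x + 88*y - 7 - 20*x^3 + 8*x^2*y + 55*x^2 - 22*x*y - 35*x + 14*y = -20*x^3 + 181*x^2 - 278*x + y*(8*x^2 - 74*x + 126) - 63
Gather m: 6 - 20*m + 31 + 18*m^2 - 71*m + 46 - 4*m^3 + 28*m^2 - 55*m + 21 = -4*m^3 + 46*m^2 - 146*m + 104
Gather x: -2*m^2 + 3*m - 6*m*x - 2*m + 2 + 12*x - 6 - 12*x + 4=-2*m^2 - 6*m*x + m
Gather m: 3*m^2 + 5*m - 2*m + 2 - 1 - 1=3*m^2 + 3*m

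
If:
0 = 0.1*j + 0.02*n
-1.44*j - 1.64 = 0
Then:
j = -1.14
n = 5.69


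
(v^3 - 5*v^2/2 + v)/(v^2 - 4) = v*(2*v - 1)/(2*(v + 2))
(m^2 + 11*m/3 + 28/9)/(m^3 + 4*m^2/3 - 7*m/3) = (m + 4/3)/(m*(m - 1))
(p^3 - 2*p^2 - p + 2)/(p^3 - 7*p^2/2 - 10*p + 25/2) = 2*(p^2 - p - 2)/(2*p^2 - 5*p - 25)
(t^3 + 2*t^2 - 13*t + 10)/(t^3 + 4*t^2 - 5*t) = (t - 2)/t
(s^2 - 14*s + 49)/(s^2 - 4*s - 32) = (-s^2 + 14*s - 49)/(-s^2 + 4*s + 32)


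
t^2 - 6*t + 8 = (t - 4)*(t - 2)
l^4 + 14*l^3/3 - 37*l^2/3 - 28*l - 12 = (l - 3)*(l + 2/3)*(l + 1)*(l + 6)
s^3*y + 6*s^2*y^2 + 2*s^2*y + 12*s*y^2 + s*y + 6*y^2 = (s + 1)*(s + 6*y)*(s*y + y)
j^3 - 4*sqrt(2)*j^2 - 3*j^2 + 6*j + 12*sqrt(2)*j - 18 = (j - 3)*(j - 3*sqrt(2))*(j - sqrt(2))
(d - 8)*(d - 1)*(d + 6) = d^3 - 3*d^2 - 46*d + 48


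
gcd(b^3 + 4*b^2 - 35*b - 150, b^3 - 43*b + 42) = b - 6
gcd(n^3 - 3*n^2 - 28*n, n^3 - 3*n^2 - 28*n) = n^3 - 3*n^2 - 28*n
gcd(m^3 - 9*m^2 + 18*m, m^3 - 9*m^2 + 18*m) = m^3 - 9*m^2 + 18*m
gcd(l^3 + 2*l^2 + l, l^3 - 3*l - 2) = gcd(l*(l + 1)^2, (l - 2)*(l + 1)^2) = l^2 + 2*l + 1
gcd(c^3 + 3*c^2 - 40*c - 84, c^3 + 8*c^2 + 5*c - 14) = c^2 + 9*c + 14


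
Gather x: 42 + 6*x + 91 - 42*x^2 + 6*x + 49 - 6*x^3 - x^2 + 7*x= -6*x^3 - 43*x^2 + 19*x + 182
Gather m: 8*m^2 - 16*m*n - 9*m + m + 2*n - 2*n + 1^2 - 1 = 8*m^2 + m*(-16*n - 8)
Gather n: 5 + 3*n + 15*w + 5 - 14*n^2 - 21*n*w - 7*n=-14*n^2 + n*(-21*w - 4) + 15*w + 10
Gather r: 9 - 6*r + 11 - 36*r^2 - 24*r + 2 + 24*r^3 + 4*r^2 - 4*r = 24*r^3 - 32*r^2 - 34*r + 22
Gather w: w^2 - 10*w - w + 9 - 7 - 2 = w^2 - 11*w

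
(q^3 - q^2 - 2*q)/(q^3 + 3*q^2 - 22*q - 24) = q*(q - 2)/(q^2 + 2*q - 24)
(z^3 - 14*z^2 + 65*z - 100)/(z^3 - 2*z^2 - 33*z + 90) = (z^2 - 9*z + 20)/(z^2 + 3*z - 18)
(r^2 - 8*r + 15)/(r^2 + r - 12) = (r - 5)/(r + 4)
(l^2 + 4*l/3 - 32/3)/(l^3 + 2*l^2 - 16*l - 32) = (l - 8/3)/(l^2 - 2*l - 8)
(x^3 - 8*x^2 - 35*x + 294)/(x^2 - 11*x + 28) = (x^2 - x - 42)/(x - 4)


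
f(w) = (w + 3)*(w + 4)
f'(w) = 2*w + 7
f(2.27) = 33.04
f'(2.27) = 11.54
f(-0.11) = 11.24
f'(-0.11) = 6.78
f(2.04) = 30.44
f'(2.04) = 11.08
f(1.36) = 23.37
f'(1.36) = 9.72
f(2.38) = 34.32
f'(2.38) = 11.76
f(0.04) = 12.28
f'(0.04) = 7.08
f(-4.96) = 1.88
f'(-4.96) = -2.92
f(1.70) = 26.79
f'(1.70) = 10.40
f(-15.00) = 132.00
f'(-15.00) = -23.00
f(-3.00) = 0.00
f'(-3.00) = 1.00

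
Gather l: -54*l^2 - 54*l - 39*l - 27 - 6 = -54*l^2 - 93*l - 33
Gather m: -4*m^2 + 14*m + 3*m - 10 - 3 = -4*m^2 + 17*m - 13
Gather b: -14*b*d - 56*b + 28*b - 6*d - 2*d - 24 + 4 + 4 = b*(-14*d - 28) - 8*d - 16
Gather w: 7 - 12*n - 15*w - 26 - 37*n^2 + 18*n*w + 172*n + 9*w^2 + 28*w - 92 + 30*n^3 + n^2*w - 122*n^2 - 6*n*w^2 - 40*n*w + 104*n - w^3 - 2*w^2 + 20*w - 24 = 30*n^3 - 159*n^2 + 264*n - w^3 + w^2*(7 - 6*n) + w*(n^2 - 22*n + 33) - 135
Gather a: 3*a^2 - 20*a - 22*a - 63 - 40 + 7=3*a^2 - 42*a - 96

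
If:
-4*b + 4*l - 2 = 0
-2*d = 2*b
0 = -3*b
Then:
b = 0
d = 0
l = 1/2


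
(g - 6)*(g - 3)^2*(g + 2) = g^4 - 10*g^3 + 21*g^2 + 36*g - 108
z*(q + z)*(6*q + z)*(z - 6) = 6*q^2*z^2 - 36*q^2*z + 7*q*z^3 - 42*q*z^2 + z^4 - 6*z^3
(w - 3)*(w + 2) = w^2 - w - 6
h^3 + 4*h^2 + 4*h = h*(h + 2)^2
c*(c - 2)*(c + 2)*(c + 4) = c^4 + 4*c^3 - 4*c^2 - 16*c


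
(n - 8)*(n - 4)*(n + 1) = n^3 - 11*n^2 + 20*n + 32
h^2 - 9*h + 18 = (h - 6)*(h - 3)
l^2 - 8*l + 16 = (l - 4)^2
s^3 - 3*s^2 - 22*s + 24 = (s - 6)*(s - 1)*(s + 4)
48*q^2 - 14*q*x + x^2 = (-8*q + x)*(-6*q + x)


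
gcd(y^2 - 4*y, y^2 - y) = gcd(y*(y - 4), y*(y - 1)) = y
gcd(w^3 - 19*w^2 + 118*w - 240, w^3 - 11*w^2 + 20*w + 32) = w - 8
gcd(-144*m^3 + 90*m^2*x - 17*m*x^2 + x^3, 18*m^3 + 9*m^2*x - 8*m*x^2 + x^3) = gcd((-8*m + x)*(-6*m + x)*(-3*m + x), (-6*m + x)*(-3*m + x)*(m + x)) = 18*m^2 - 9*m*x + x^2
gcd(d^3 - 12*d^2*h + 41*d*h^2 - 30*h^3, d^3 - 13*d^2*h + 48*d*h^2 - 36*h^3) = d^2 - 7*d*h + 6*h^2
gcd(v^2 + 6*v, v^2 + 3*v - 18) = v + 6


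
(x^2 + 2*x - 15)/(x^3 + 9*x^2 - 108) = (x + 5)/(x^2 + 12*x + 36)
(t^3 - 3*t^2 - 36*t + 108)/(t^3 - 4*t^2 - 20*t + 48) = (t^2 + 3*t - 18)/(t^2 + 2*t - 8)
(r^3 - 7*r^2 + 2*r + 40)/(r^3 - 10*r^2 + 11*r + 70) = (r - 4)/(r - 7)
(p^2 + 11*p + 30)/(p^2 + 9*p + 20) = (p + 6)/(p + 4)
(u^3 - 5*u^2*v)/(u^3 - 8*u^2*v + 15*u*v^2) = u/(u - 3*v)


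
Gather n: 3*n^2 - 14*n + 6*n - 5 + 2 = 3*n^2 - 8*n - 3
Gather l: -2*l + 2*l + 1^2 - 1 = 0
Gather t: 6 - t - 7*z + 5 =-t - 7*z + 11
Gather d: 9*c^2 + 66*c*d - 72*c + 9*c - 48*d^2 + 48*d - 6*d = 9*c^2 - 63*c - 48*d^2 + d*(66*c + 42)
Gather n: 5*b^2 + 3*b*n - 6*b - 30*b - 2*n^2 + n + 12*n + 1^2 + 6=5*b^2 - 36*b - 2*n^2 + n*(3*b + 13) + 7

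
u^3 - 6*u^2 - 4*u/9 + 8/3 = (u - 6)*(u - 2/3)*(u + 2/3)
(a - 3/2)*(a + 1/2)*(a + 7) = a^3 + 6*a^2 - 31*a/4 - 21/4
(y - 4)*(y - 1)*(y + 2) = y^3 - 3*y^2 - 6*y + 8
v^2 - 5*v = v*(v - 5)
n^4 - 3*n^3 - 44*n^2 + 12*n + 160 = (n - 8)*(n - 2)*(n + 2)*(n + 5)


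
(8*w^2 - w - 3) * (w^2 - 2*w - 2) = 8*w^4 - 17*w^3 - 17*w^2 + 8*w + 6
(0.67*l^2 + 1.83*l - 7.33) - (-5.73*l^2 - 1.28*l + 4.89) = 6.4*l^2 + 3.11*l - 12.22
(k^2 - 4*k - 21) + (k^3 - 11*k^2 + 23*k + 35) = k^3 - 10*k^2 + 19*k + 14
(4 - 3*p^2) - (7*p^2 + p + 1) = -10*p^2 - p + 3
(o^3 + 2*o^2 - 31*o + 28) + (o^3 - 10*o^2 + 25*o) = 2*o^3 - 8*o^2 - 6*o + 28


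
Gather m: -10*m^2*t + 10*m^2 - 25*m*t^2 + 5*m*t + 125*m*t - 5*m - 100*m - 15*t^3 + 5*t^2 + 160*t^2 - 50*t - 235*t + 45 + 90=m^2*(10 - 10*t) + m*(-25*t^2 + 130*t - 105) - 15*t^3 + 165*t^2 - 285*t + 135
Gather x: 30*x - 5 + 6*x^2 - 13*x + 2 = 6*x^2 + 17*x - 3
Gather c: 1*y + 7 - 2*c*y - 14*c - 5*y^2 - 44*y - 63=c*(-2*y - 14) - 5*y^2 - 43*y - 56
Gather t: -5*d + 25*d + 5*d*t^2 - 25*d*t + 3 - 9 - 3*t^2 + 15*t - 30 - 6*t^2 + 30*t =20*d + t^2*(5*d - 9) + t*(45 - 25*d) - 36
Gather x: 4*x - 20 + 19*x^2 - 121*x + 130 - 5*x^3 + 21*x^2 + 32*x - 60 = -5*x^3 + 40*x^2 - 85*x + 50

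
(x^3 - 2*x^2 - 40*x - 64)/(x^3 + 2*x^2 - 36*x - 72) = (x^2 - 4*x - 32)/(x^2 - 36)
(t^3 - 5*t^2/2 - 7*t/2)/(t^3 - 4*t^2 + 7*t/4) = 2*(t + 1)/(2*t - 1)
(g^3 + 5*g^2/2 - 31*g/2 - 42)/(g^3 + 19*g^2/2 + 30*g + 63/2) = (g - 4)/(g + 3)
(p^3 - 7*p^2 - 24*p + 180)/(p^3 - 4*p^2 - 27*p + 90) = (p - 6)/(p - 3)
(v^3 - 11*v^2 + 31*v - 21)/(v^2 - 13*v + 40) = (v^3 - 11*v^2 + 31*v - 21)/(v^2 - 13*v + 40)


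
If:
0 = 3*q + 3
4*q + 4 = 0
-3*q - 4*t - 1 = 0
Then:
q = -1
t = 1/2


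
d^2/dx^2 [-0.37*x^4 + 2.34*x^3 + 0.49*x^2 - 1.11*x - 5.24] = -4.44*x^2 + 14.04*x + 0.98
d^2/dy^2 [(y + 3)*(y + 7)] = 2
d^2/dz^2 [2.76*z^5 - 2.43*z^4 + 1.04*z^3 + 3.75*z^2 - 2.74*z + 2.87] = 55.2*z^3 - 29.16*z^2 + 6.24*z + 7.5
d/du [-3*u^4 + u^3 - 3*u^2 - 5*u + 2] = -12*u^3 + 3*u^2 - 6*u - 5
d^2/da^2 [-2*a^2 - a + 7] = -4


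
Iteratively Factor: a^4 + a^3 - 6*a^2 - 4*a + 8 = (a + 2)*(a^3 - a^2 - 4*a + 4) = (a - 2)*(a + 2)*(a^2 + a - 2) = (a - 2)*(a - 1)*(a + 2)*(a + 2)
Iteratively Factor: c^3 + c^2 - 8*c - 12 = (c - 3)*(c^2 + 4*c + 4) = (c - 3)*(c + 2)*(c + 2)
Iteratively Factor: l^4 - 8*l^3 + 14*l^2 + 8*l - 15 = (l - 3)*(l^3 - 5*l^2 - l + 5) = (l - 3)*(l - 1)*(l^2 - 4*l - 5) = (l - 5)*(l - 3)*(l - 1)*(l + 1)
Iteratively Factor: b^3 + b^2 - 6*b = (b)*(b^2 + b - 6) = b*(b + 3)*(b - 2)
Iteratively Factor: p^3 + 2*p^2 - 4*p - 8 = (p + 2)*(p^2 - 4) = (p - 2)*(p + 2)*(p + 2)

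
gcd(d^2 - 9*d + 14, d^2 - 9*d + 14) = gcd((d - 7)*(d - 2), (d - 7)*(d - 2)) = d^2 - 9*d + 14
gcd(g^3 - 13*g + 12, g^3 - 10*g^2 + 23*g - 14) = g - 1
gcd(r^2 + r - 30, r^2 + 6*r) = r + 6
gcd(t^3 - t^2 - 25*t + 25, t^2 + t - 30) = t - 5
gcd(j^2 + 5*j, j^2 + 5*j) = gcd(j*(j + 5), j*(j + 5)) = j^2 + 5*j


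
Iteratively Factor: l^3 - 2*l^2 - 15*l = (l)*(l^2 - 2*l - 15) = l*(l + 3)*(l - 5)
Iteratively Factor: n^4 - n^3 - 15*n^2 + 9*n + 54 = (n - 3)*(n^3 + 2*n^2 - 9*n - 18) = (n - 3)*(n + 3)*(n^2 - n - 6) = (n - 3)*(n + 2)*(n + 3)*(n - 3)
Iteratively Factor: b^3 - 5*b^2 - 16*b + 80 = (b + 4)*(b^2 - 9*b + 20) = (b - 4)*(b + 4)*(b - 5)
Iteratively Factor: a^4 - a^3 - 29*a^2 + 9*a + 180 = (a + 4)*(a^3 - 5*a^2 - 9*a + 45) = (a + 3)*(a + 4)*(a^2 - 8*a + 15) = (a - 3)*(a + 3)*(a + 4)*(a - 5)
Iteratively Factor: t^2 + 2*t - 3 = (t - 1)*(t + 3)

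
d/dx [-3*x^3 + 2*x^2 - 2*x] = -9*x^2 + 4*x - 2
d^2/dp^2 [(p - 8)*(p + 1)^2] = 6*p - 12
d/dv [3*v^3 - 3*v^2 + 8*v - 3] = 9*v^2 - 6*v + 8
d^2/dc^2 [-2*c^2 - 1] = -4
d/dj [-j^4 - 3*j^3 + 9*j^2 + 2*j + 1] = -4*j^3 - 9*j^2 + 18*j + 2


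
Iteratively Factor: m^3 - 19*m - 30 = (m + 3)*(m^2 - 3*m - 10) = (m - 5)*(m + 3)*(m + 2)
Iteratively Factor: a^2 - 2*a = (a)*(a - 2)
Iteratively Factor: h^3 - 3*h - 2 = (h + 1)*(h^2 - h - 2) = (h + 1)^2*(h - 2)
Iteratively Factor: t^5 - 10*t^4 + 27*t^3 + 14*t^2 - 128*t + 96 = (t - 3)*(t^4 - 7*t^3 + 6*t^2 + 32*t - 32) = (t - 4)*(t - 3)*(t^3 - 3*t^2 - 6*t + 8) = (t - 4)*(t - 3)*(t + 2)*(t^2 - 5*t + 4) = (t - 4)^2*(t - 3)*(t + 2)*(t - 1)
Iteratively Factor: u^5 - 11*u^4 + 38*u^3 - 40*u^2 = (u - 4)*(u^4 - 7*u^3 + 10*u^2) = u*(u - 4)*(u^3 - 7*u^2 + 10*u) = u^2*(u - 4)*(u^2 - 7*u + 10) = u^2*(u - 5)*(u - 4)*(u - 2)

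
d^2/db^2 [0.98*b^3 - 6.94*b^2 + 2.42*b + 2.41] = 5.88*b - 13.88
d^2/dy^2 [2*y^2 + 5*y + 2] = 4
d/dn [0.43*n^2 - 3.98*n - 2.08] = 0.86*n - 3.98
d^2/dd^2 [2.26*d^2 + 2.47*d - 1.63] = 4.52000000000000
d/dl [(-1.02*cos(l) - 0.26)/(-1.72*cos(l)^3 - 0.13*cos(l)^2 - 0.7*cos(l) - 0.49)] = (3.5088*cos(l)^3 + 1.4742*cos(l)^2 + 0.0676*cos(l) - 0.3178)*sin(l)/(2.9584*cos(l)^6 + 0.4472*cos(l)^5 + 2.4249*cos(l)^4 + 1.8676*cos(l)^3 + 0.6174*cos(l)^2 + 0.686*cos(l) + 0.2401)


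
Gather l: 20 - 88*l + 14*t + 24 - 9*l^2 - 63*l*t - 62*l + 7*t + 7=-9*l^2 + l*(-63*t - 150) + 21*t + 51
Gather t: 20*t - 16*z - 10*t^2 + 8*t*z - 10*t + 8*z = -10*t^2 + t*(8*z + 10) - 8*z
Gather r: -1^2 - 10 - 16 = -27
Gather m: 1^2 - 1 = 0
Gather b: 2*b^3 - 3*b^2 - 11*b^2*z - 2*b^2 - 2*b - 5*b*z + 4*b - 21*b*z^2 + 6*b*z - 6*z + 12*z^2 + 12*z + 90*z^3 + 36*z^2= 2*b^3 + b^2*(-11*z - 5) + b*(-21*z^2 + z + 2) + 90*z^3 + 48*z^2 + 6*z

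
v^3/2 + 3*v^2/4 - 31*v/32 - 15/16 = (v/2 + 1)*(v - 5/4)*(v + 3/4)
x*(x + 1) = x^2 + x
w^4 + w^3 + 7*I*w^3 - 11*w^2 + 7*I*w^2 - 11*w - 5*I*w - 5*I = (w + 1)*(w + I)^2*(w + 5*I)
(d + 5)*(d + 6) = d^2 + 11*d + 30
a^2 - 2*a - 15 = (a - 5)*(a + 3)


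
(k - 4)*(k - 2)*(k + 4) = k^3 - 2*k^2 - 16*k + 32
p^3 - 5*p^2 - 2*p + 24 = (p - 4)*(p - 3)*(p + 2)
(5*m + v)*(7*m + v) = 35*m^2 + 12*m*v + v^2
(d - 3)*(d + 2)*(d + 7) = d^3 + 6*d^2 - 13*d - 42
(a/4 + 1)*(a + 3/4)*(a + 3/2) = a^3/4 + 25*a^2/16 + 81*a/32 + 9/8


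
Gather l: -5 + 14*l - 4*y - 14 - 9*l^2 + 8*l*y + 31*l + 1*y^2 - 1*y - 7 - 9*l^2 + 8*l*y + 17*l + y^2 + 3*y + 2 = -18*l^2 + l*(16*y + 62) + 2*y^2 - 2*y - 24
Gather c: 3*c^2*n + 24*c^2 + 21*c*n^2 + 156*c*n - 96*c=c^2*(3*n + 24) + c*(21*n^2 + 156*n - 96)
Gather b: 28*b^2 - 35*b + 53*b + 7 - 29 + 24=28*b^2 + 18*b + 2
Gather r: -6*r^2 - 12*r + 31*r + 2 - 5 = -6*r^2 + 19*r - 3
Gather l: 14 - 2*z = 14 - 2*z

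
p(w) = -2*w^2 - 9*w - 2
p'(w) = -4*w - 9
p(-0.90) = 4.48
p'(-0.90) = -5.40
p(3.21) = -51.50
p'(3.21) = -21.84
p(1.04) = -13.52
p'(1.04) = -13.16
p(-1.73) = 7.58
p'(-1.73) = -2.08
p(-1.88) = 7.85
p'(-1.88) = -1.48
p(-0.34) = 0.83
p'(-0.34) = -7.64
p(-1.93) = 7.92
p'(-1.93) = -1.28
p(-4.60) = -2.92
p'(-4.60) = 9.40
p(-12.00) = -182.00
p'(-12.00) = 39.00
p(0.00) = -2.00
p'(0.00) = -9.00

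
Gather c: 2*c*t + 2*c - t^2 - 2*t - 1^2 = c*(2*t + 2) - t^2 - 2*t - 1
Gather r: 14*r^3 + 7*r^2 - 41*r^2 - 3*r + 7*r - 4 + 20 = 14*r^3 - 34*r^2 + 4*r + 16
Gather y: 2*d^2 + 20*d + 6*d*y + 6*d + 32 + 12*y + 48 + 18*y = 2*d^2 + 26*d + y*(6*d + 30) + 80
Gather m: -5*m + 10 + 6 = 16 - 5*m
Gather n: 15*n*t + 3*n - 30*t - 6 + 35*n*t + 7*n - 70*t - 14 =n*(50*t + 10) - 100*t - 20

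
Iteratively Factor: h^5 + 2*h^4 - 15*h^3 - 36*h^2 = (h + 3)*(h^4 - h^3 - 12*h^2) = h*(h + 3)*(h^3 - h^2 - 12*h) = h*(h - 4)*(h + 3)*(h^2 + 3*h) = h*(h - 4)*(h + 3)^2*(h)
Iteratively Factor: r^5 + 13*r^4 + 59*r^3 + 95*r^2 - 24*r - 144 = (r + 3)*(r^4 + 10*r^3 + 29*r^2 + 8*r - 48) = (r + 3)*(r + 4)*(r^3 + 6*r^2 + 5*r - 12) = (r - 1)*(r + 3)*(r + 4)*(r^2 + 7*r + 12) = (r - 1)*(r + 3)*(r + 4)^2*(r + 3)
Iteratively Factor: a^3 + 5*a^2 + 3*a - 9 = (a - 1)*(a^2 + 6*a + 9) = (a - 1)*(a + 3)*(a + 3)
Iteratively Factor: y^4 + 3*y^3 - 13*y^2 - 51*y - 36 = (y - 4)*(y^3 + 7*y^2 + 15*y + 9) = (y - 4)*(y + 1)*(y^2 + 6*y + 9) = (y - 4)*(y + 1)*(y + 3)*(y + 3)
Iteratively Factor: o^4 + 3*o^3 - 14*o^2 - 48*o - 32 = (o + 1)*(o^3 + 2*o^2 - 16*o - 32) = (o + 1)*(o + 4)*(o^2 - 2*o - 8) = (o - 4)*(o + 1)*(o + 4)*(o + 2)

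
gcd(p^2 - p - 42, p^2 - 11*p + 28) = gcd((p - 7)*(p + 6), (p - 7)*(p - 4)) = p - 7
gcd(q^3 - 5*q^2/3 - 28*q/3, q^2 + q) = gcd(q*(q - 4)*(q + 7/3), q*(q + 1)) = q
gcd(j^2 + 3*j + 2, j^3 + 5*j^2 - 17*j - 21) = j + 1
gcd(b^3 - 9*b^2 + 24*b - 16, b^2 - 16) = b - 4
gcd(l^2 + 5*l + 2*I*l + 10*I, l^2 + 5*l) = l + 5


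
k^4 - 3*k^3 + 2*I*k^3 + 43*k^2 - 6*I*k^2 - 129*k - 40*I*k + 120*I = (k - 3)*(k - 5*I)*(k - I)*(k + 8*I)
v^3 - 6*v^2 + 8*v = v*(v - 4)*(v - 2)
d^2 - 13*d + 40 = (d - 8)*(d - 5)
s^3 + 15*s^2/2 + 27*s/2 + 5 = (s + 1/2)*(s + 2)*(s + 5)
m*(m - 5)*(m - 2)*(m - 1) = m^4 - 8*m^3 + 17*m^2 - 10*m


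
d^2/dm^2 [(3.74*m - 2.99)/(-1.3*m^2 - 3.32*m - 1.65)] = (-(2.6*m + 3.32)*(3.74*m - 2.99)*(5.2*m + 6.64) + (29.172*m + 17.0596)*(1.3*m^2 + 3.32*m + 1.65))/(1.3*m^2 + 3.32*m + 1.65)^3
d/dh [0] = 0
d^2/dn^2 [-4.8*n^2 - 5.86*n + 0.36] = -9.60000000000000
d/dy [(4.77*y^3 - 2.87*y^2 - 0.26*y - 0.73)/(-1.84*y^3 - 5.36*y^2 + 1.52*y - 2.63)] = (3.5527136788005e-15*y^5 - 30.848*y^4 + 13.544*y^3 - 47.4209*y^2 + 7.2706*y + 1.7934)/(3.3856*y^6 + 19.7248*y^5 + 23.136*y^4 - 6.616*y^3 + 30.504*y^2 - 7.9952*y + 6.9169)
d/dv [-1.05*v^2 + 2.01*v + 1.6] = 2.01 - 2.1*v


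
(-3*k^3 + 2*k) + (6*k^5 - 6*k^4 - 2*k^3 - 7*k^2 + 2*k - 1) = 6*k^5 - 6*k^4 - 5*k^3 - 7*k^2 + 4*k - 1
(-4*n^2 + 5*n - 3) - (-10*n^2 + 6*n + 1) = 6*n^2 - n - 4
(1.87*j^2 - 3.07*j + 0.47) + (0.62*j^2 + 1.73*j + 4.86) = 2.49*j^2 - 1.34*j + 5.33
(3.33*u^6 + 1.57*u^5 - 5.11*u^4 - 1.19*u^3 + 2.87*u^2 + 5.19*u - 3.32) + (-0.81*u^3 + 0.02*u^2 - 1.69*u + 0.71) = 3.33*u^6 + 1.57*u^5 - 5.11*u^4 - 2.0*u^3 + 2.89*u^2 + 3.5*u - 2.61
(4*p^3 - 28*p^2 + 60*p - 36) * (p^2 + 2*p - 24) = 4*p^5 - 20*p^4 - 92*p^3 + 756*p^2 - 1512*p + 864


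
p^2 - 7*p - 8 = (p - 8)*(p + 1)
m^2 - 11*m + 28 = (m - 7)*(m - 4)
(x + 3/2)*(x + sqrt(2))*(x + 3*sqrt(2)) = x^3 + 3*x^2/2 + 4*sqrt(2)*x^2 + 6*x + 6*sqrt(2)*x + 9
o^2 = o^2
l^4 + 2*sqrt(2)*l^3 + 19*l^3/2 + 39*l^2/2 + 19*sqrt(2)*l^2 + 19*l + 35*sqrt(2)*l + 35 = (l + 5/2)*(l + 7)*(l + sqrt(2))^2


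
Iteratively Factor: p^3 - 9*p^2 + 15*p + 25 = (p + 1)*(p^2 - 10*p + 25) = (p - 5)*(p + 1)*(p - 5)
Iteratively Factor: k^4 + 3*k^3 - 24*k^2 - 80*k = (k)*(k^3 + 3*k^2 - 24*k - 80) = k*(k + 4)*(k^2 - k - 20) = k*(k + 4)^2*(k - 5)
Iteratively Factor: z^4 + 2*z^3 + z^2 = (z + 1)*(z^3 + z^2) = (z + 1)^2*(z^2) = z*(z + 1)^2*(z)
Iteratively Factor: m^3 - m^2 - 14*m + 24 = (m + 4)*(m^2 - 5*m + 6) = (m - 3)*(m + 4)*(m - 2)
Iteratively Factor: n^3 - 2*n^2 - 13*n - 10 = (n + 1)*(n^2 - 3*n - 10) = (n + 1)*(n + 2)*(n - 5)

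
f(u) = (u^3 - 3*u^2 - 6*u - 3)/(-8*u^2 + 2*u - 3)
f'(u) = (16*u - 2)*(u^3 - 3*u^2 - 6*u - 3)/(-8*u^2 + 2*u - 3)^2 + (3*u^2 - 6*u - 6)/(-8*u^2 + 2*u - 3) = (-8*u^4 + 4*u^3 - 63*u^2 - 30*u + 24)/(64*u^4 - 32*u^3 + 52*u^2 - 12*u + 9)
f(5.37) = -0.15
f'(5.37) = -0.16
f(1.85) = 0.68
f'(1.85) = -0.44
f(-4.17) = 0.68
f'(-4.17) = -0.16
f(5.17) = -0.12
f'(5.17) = -0.16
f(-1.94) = 0.27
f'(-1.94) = -0.22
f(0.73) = 1.48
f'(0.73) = -0.96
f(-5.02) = 0.82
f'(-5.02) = -0.15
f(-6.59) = 1.04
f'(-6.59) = -0.14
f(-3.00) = 0.48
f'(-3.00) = -0.18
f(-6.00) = 0.96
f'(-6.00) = -0.14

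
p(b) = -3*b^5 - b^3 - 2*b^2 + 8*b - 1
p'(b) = -15*b^4 - 3*b^2 - 4*b + 8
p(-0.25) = -3.11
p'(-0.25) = 8.75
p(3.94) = -2910.10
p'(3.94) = -3669.06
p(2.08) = -118.81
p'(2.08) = -294.07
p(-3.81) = 2403.29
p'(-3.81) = -3181.07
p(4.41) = -5094.35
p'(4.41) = -5741.41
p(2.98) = -726.41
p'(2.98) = -1213.48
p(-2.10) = 105.16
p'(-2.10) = -288.55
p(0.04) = -0.68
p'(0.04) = 7.84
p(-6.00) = 23423.00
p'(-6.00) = -19516.00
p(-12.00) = 747839.00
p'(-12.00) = -311416.00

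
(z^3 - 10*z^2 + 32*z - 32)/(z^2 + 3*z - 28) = (z^2 - 6*z + 8)/(z + 7)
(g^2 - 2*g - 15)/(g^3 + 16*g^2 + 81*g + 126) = (g - 5)/(g^2 + 13*g + 42)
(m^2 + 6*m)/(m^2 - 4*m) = (m + 6)/(m - 4)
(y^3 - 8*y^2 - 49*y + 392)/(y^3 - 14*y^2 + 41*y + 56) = (y + 7)/(y + 1)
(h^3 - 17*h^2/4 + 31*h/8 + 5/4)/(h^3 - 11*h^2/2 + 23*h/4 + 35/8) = (4*h^2 - 7*h - 2)/(4*h^2 - 12*h - 7)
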